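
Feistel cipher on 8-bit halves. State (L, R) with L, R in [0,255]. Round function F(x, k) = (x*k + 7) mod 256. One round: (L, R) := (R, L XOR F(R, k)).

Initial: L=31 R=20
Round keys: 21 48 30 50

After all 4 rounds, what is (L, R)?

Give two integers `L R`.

Round 1 (k=21): L=20 R=180
Round 2 (k=48): L=180 R=211
Round 3 (k=30): L=211 R=117
Round 4 (k=50): L=117 R=50

Answer: 117 50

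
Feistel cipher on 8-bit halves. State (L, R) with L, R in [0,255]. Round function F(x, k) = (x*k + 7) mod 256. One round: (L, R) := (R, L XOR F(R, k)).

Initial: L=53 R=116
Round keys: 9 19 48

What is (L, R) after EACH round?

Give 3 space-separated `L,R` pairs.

Round 1 (k=9): L=116 R=46
Round 2 (k=19): L=46 R=5
Round 3 (k=48): L=5 R=217

Answer: 116,46 46,5 5,217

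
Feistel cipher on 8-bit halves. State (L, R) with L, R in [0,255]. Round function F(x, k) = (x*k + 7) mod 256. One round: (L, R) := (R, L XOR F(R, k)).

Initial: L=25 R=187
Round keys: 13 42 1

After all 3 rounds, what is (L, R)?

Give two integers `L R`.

Answer: 166 50

Derivation:
Round 1 (k=13): L=187 R=159
Round 2 (k=42): L=159 R=166
Round 3 (k=1): L=166 R=50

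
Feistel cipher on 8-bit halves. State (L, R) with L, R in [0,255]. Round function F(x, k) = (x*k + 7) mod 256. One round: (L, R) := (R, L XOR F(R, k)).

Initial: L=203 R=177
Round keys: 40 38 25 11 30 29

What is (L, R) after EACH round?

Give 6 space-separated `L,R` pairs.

Answer: 177,100 100,110 110,161 161,156 156,238 238,97

Derivation:
Round 1 (k=40): L=177 R=100
Round 2 (k=38): L=100 R=110
Round 3 (k=25): L=110 R=161
Round 4 (k=11): L=161 R=156
Round 5 (k=30): L=156 R=238
Round 6 (k=29): L=238 R=97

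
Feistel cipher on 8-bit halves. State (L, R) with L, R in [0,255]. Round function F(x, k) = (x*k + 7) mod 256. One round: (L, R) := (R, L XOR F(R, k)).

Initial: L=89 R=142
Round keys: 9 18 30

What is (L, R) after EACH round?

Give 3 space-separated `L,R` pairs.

Round 1 (k=9): L=142 R=92
Round 2 (k=18): L=92 R=241
Round 3 (k=30): L=241 R=25

Answer: 142,92 92,241 241,25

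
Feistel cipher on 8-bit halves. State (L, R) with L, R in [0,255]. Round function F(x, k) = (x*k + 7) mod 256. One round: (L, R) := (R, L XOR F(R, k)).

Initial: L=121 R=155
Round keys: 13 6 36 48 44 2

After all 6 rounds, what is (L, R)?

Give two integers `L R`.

Round 1 (k=13): L=155 R=159
Round 2 (k=6): L=159 R=90
Round 3 (k=36): L=90 R=48
Round 4 (k=48): L=48 R=93
Round 5 (k=44): L=93 R=51
Round 6 (k=2): L=51 R=48

Answer: 51 48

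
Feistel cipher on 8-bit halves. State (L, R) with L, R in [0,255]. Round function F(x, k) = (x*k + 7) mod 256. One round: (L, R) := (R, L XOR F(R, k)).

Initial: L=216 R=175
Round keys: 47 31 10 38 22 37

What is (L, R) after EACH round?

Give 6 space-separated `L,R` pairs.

Round 1 (k=47): L=175 R=240
Round 2 (k=31): L=240 R=184
Round 3 (k=10): L=184 R=199
Round 4 (k=38): L=199 R=41
Round 5 (k=22): L=41 R=74
Round 6 (k=37): L=74 R=144

Answer: 175,240 240,184 184,199 199,41 41,74 74,144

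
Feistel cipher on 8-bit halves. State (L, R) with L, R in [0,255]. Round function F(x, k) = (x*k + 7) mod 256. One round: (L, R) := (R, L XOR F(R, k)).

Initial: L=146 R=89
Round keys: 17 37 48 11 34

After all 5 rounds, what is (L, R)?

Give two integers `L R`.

Round 1 (k=17): L=89 R=98
Round 2 (k=37): L=98 R=104
Round 3 (k=48): L=104 R=229
Round 4 (k=11): L=229 R=182
Round 5 (k=34): L=182 R=214

Answer: 182 214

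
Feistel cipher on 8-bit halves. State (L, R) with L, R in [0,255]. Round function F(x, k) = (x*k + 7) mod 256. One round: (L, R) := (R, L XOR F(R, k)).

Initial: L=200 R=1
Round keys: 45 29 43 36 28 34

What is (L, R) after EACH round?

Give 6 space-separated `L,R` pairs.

Answer: 1,252 252,146 146,113 113,121 121,50 50,210

Derivation:
Round 1 (k=45): L=1 R=252
Round 2 (k=29): L=252 R=146
Round 3 (k=43): L=146 R=113
Round 4 (k=36): L=113 R=121
Round 5 (k=28): L=121 R=50
Round 6 (k=34): L=50 R=210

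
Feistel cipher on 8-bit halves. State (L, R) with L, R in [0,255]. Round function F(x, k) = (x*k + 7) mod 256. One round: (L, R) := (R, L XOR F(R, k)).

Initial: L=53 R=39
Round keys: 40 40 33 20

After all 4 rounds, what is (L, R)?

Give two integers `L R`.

Round 1 (k=40): L=39 R=42
Round 2 (k=40): L=42 R=176
Round 3 (k=33): L=176 R=157
Round 4 (k=20): L=157 R=251

Answer: 157 251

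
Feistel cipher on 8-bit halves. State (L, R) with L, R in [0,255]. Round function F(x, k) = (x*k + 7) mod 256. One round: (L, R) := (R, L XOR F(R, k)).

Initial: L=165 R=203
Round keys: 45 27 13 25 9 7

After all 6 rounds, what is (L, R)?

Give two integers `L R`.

Answer: 131 227

Derivation:
Round 1 (k=45): L=203 R=19
Round 2 (k=27): L=19 R=195
Round 3 (k=13): L=195 R=253
Round 4 (k=25): L=253 R=127
Round 5 (k=9): L=127 R=131
Round 6 (k=7): L=131 R=227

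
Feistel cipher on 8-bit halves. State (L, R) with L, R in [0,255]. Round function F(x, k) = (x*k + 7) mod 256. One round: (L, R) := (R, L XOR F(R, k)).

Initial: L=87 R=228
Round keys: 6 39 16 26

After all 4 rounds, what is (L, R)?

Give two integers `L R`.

Answer: 191 182

Derivation:
Round 1 (k=6): L=228 R=8
Round 2 (k=39): L=8 R=219
Round 3 (k=16): L=219 R=191
Round 4 (k=26): L=191 R=182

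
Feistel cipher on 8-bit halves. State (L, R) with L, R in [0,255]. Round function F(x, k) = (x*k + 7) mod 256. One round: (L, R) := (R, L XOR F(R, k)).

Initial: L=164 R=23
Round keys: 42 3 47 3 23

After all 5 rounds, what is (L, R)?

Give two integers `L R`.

Answer: 61 73

Derivation:
Round 1 (k=42): L=23 R=105
Round 2 (k=3): L=105 R=85
Round 3 (k=47): L=85 R=203
Round 4 (k=3): L=203 R=61
Round 5 (k=23): L=61 R=73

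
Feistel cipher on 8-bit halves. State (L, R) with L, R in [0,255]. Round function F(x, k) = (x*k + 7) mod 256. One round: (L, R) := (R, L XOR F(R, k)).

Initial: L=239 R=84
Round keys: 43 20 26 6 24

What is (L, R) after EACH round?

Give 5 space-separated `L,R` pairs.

Answer: 84,204 204,163 163,89 89,190 190,142

Derivation:
Round 1 (k=43): L=84 R=204
Round 2 (k=20): L=204 R=163
Round 3 (k=26): L=163 R=89
Round 4 (k=6): L=89 R=190
Round 5 (k=24): L=190 R=142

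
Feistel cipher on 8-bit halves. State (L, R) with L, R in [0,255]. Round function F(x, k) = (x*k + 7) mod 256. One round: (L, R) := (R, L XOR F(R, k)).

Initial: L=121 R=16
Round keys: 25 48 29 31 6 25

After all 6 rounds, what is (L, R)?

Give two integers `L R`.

Round 1 (k=25): L=16 R=238
Round 2 (k=48): L=238 R=183
Round 3 (k=29): L=183 R=44
Round 4 (k=31): L=44 R=236
Round 5 (k=6): L=236 R=163
Round 6 (k=25): L=163 R=30

Answer: 163 30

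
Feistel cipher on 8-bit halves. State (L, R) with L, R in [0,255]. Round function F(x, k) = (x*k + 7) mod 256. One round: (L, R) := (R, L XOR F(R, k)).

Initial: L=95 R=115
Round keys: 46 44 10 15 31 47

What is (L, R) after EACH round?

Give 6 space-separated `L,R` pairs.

Answer: 115,238 238,156 156,241 241,186 186,124 124,113

Derivation:
Round 1 (k=46): L=115 R=238
Round 2 (k=44): L=238 R=156
Round 3 (k=10): L=156 R=241
Round 4 (k=15): L=241 R=186
Round 5 (k=31): L=186 R=124
Round 6 (k=47): L=124 R=113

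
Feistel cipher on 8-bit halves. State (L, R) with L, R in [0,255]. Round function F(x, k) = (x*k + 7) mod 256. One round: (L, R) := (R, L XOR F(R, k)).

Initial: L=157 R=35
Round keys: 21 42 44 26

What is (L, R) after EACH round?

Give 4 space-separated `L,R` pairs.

Round 1 (k=21): L=35 R=123
Round 2 (k=42): L=123 R=22
Round 3 (k=44): L=22 R=180
Round 4 (k=26): L=180 R=89

Answer: 35,123 123,22 22,180 180,89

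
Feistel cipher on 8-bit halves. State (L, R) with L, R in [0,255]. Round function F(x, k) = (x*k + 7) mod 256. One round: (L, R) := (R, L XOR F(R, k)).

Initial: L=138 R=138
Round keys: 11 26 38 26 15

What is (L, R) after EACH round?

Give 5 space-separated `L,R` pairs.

Answer: 138,127 127,103 103,46 46,212 212,93

Derivation:
Round 1 (k=11): L=138 R=127
Round 2 (k=26): L=127 R=103
Round 3 (k=38): L=103 R=46
Round 4 (k=26): L=46 R=212
Round 5 (k=15): L=212 R=93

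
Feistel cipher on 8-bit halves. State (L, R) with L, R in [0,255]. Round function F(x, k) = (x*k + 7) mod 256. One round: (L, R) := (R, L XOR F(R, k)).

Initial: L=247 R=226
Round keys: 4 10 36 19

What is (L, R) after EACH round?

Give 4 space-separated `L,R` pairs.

Answer: 226,120 120,85 85,131 131,149

Derivation:
Round 1 (k=4): L=226 R=120
Round 2 (k=10): L=120 R=85
Round 3 (k=36): L=85 R=131
Round 4 (k=19): L=131 R=149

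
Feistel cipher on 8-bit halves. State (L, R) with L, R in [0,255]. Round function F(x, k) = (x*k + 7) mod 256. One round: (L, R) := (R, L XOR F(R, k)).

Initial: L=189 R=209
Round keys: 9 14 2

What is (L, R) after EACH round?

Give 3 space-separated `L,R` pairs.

Answer: 209,221 221,204 204,66

Derivation:
Round 1 (k=9): L=209 R=221
Round 2 (k=14): L=221 R=204
Round 3 (k=2): L=204 R=66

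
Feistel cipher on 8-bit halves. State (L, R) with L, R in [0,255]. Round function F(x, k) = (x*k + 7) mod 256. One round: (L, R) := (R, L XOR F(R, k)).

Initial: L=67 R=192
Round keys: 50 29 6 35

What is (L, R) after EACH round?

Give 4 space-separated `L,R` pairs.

Answer: 192,196 196,251 251,45 45,213

Derivation:
Round 1 (k=50): L=192 R=196
Round 2 (k=29): L=196 R=251
Round 3 (k=6): L=251 R=45
Round 4 (k=35): L=45 R=213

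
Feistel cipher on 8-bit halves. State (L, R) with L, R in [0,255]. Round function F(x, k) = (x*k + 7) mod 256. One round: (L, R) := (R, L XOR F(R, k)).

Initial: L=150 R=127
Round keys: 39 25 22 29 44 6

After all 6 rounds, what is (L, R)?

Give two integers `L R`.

Round 1 (k=39): L=127 R=246
Round 2 (k=25): L=246 R=114
Round 3 (k=22): L=114 R=37
Round 4 (k=29): L=37 R=74
Round 5 (k=44): L=74 R=154
Round 6 (k=6): L=154 R=233

Answer: 154 233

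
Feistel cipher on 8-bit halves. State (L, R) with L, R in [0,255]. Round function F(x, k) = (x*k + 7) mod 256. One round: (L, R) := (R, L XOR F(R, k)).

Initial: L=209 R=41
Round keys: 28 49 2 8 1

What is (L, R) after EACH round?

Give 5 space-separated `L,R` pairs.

Answer: 41,82 82,144 144,117 117,63 63,51

Derivation:
Round 1 (k=28): L=41 R=82
Round 2 (k=49): L=82 R=144
Round 3 (k=2): L=144 R=117
Round 4 (k=8): L=117 R=63
Round 5 (k=1): L=63 R=51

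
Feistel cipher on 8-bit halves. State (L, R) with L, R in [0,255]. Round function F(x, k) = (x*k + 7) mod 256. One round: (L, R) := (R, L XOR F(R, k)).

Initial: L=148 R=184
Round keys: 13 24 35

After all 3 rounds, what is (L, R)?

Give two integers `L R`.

Round 1 (k=13): L=184 R=203
Round 2 (k=24): L=203 R=183
Round 3 (k=35): L=183 R=199

Answer: 183 199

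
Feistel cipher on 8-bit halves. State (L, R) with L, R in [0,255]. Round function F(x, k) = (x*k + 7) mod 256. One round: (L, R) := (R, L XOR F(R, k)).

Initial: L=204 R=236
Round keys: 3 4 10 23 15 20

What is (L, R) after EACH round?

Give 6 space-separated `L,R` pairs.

Round 1 (k=3): L=236 R=7
Round 2 (k=4): L=7 R=207
Round 3 (k=10): L=207 R=26
Round 4 (k=23): L=26 R=146
Round 5 (k=15): L=146 R=143
Round 6 (k=20): L=143 R=161

Answer: 236,7 7,207 207,26 26,146 146,143 143,161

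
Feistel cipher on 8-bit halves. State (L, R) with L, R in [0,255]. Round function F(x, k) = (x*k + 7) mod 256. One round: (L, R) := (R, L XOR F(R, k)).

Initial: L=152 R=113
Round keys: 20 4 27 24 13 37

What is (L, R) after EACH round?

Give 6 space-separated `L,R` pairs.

Round 1 (k=20): L=113 R=67
Round 2 (k=4): L=67 R=98
Round 3 (k=27): L=98 R=30
Round 4 (k=24): L=30 R=181
Round 5 (k=13): L=181 R=38
Round 6 (k=37): L=38 R=48

Answer: 113,67 67,98 98,30 30,181 181,38 38,48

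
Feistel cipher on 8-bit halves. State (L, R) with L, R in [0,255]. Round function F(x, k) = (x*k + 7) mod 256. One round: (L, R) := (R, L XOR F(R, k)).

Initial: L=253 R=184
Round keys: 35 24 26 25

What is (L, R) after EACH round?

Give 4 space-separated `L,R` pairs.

Round 1 (k=35): L=184 R=210
Round 2 (k=24): L=210 R=15
Round 3 (k=26): L=15 R=95
Round 4 (k=25): L=95 R=65

Answer: 184,210 210,15 15,95 95,65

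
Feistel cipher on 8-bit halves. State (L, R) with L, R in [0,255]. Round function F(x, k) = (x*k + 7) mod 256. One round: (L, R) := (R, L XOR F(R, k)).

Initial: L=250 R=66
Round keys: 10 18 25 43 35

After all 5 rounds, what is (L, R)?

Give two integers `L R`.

Answer: 59 83

Derivation:
Round 1 (k=10): L=66 R=97
Round 2 (k=18): L=97 R=155
Round 3 (k=25): L=155 R=75
Round 4 (k=43): L=75 R=59
Round 5 (k=35): L=59 R=83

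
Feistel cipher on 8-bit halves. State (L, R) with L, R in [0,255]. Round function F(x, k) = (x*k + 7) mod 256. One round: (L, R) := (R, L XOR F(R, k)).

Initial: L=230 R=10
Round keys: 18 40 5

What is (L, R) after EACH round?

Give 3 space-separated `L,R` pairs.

Round 1 (k=18): L=10 R=93
Round 2 (k=40): L=93 R=133
Round 3 (k=5): L=133 R=253

Answer: 10,93 93,133 133,253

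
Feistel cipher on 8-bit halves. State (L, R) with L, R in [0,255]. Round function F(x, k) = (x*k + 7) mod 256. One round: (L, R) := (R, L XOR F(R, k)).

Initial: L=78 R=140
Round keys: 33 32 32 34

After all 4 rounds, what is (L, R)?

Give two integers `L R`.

Round 1 (k=33): L=140 R=93
Round 2 (k=32): L=93 R=43
Round 3 (k=32): L=43 R=58
Round 4 (k=34): L=58 R=144

Answer: 58 144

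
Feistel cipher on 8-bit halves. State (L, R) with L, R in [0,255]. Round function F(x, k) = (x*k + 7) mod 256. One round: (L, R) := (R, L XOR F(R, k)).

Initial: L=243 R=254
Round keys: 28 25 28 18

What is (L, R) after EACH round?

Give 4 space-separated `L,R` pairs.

Round 1 (k=28): L=254 R=60
Round 2 (k=25): L=60 R=29
Round 3 (k=28): L=29 R=15
Round 4 (k=18): L=15 R=8

Answer: 254,60 60,29 29,15 15,8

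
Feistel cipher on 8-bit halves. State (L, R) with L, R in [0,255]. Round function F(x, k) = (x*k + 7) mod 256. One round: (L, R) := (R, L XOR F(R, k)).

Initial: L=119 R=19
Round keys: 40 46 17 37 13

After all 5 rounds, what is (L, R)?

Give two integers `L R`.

Round 1 (k=40): L=19 R=136
Round 2 (k=46): L=136 R=100
Round 3 (k=17): L=100 R=35
Round 4 (k=37): L=35 R=114
Round 5 (k=13): L=114 R=242

Answer: 114 242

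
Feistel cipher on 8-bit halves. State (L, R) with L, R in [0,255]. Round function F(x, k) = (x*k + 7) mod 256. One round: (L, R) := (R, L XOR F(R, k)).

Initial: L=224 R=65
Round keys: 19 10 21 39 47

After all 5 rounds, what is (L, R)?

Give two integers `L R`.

Round 1 (k=19): L=65 R=58
Round 2 (k=10): L=58 R=10
Round 3 (k=21): L=10 R=227
Round 4 (k=39): L=227 R=150
Round 5 (k=47): L=150 R=114

Answer: 150 114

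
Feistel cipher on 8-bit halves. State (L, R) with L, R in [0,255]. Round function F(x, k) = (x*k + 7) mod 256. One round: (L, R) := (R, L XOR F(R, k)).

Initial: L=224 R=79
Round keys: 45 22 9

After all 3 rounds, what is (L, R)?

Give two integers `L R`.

Round 1 (k=45): L=79 R=10
Round 2 (k=22): L=10 R=172
Round 3 (k=9): L=172 R=25

Answer: 172 25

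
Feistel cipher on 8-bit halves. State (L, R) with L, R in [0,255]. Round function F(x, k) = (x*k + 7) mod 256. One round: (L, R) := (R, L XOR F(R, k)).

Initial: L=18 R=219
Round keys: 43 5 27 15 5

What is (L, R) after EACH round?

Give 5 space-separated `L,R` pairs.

Answer: 219,194 194,10 10,215 215,170 170,142

Derivation:
Round 1 (k=43): L=219 R=194
Round 2 (k=5): L=194 R=10
Round 3 (k=27): L=10 R=215
Round 4 (k=15): L=215 R=170
Round 5 (k=5): L=170 R=142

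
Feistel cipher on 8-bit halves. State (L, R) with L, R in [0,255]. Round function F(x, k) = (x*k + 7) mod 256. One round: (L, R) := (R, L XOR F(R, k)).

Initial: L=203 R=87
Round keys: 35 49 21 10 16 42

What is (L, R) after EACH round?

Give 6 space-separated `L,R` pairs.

Answer: 87,39 39,41 41,67 67,140 140,132 132,35

Derivation:
Round 1 (k=35): L=87 R=39
Round 2 (k=49): L=39 R=41
Round 3 (k=21): L=41 R=67
Round 4 (k=10): L=67 R=140
Round 5 (k=16): L=140 R=132
Round 6 (k=42): L=132 R=35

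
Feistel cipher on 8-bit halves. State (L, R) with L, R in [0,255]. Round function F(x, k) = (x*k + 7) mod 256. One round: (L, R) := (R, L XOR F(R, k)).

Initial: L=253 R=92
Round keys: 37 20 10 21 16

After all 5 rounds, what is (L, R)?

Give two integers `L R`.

Answer: 45 220

Derivation:
Round 1 (k=37): L=92 R=174
Round 2 (k=20): L=174 R=195
Round 3 (k=10): L=195 R=11
Round 4 (k=21): L=11 R=45
Round 5 (k=16): L=45 R=220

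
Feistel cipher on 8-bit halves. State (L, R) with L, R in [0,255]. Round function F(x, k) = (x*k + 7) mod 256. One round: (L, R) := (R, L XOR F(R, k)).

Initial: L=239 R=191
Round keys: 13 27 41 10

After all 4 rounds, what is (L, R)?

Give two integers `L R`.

Answer: 37 56

Derivation:
Round 1 (k=13): L=191 R=85
Round 2 (k=27): L=85 R=65
Round 3 (k=41): L=65 R=37
Round 4 (k=10): L=37 R=56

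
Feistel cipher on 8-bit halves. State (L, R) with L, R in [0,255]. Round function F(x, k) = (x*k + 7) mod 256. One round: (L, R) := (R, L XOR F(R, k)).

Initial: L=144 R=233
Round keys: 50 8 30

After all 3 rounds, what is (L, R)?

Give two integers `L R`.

Round 1 (k=50): L=233 R=25
Round 2 (k=8): L=25 R=38
Round 3 (k=30): L=38 R=98

Answer: 38 98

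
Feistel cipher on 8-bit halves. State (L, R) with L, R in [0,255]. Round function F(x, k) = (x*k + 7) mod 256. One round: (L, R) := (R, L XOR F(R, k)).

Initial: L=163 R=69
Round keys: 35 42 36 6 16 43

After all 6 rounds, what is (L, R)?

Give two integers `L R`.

Round 1 (k=35): L=69 R=213
Round 2 (k=42): L=213 R=188
Round 3 (k=36): L=188 R=162
Round 4 (k=6): L=162 R=111
Round 5 (k=16): L=111 R=85
Round 6 (k=43): L=85 R=33

Answer: 85 33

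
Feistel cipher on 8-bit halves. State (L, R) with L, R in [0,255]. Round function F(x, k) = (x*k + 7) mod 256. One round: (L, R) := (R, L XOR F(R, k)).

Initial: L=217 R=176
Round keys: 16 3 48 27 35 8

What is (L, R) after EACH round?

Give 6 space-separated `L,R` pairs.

Answer: 176,222 222,17 17,233 233,139 139,225 225,132

Derivation:
Round 1 (k=16): L=176 R=222
Round 2 (k=3): L=222 R=17
Round 3 (k=48): L=17 R=233
Round 4 (k=27): L=233 R=139
Round 5 (k=35): L=139 R=225
Round 6 (k=8): L=225 R=132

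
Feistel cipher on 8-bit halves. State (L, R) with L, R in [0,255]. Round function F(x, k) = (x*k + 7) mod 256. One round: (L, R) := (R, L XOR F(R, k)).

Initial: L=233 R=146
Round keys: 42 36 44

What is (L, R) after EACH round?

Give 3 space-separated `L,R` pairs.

Round 1 (k=42): L=146 R=18
Round 2 (k=36): L=18 R=29
Round 3 (k=44): L=29 R=17

Answer: 146,18 18,29 29,17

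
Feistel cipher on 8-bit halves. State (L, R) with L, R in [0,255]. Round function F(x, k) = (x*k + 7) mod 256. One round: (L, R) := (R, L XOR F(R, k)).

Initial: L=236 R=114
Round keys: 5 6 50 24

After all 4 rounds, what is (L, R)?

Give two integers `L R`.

Answer: 136 160

Derivation:
Round 1 (k=5): L=114 R=173
Round 2 (k=6): L=173 R=103
Round 3 (k=50): L=103 R=136
Round 4 (k=24): L=136 R=160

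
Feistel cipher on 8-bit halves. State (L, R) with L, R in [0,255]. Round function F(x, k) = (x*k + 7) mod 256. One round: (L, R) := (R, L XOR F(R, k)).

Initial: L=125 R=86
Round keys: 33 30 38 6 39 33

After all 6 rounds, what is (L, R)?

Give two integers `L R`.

Answer: 206 17

Derivation:
Round 1 (k=33): L=86 R=96
Round 2 (k=30): L=96 R=17
Round 3 (k=38): L=17 R=237
Round 4 (k=6): L=237 R=132
Round 5 (k=39): L=132 R=206
Round 6 (k=33): L=206 R=17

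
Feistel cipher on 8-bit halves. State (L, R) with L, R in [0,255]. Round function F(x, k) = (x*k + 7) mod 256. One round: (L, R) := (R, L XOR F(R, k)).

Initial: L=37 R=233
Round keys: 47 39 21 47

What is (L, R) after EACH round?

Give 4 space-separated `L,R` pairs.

Round 1 (k=47): L=233 R=235
Round 2 (k=39): L=235 R=61
Round 3 (k=21): L=61 R=227
Round 4 (k=47): L=227 R=137

Answer: 233,235 235,61 61,227 227,137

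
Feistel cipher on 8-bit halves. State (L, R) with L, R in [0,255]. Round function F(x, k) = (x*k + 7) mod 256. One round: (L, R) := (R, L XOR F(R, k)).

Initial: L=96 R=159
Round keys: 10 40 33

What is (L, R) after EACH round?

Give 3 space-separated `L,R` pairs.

Answer: 159,93 93,16 16,74

Derivation:
Round 1 (k=10): L=159 R=93
Round 2 (k=40): L=93 R=16
Round 3 (k=33): L=16 R=74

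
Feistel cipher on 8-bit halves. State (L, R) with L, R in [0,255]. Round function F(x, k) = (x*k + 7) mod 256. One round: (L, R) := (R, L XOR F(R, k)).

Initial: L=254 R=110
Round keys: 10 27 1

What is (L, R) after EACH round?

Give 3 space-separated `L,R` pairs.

Answer: 110,173 173,40 40,130

Derivation:
Round 1 (k=10): L=110 R=173
Round 2 (k=27): L=173 R=40
Round 3 (k=1): L=40 R=130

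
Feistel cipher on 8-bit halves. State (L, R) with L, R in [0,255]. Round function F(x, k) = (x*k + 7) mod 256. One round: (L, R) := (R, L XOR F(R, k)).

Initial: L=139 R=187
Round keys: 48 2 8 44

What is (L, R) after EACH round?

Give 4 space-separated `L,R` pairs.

Round 1 (k=48): L=187 R=156
Round 2 (k=2): L=156 R=132
Round 3 (k=8): L=132 R=187
Round 4 (k=44): L=187 R=175

Answer: 187,156 156,132 132,187 187,175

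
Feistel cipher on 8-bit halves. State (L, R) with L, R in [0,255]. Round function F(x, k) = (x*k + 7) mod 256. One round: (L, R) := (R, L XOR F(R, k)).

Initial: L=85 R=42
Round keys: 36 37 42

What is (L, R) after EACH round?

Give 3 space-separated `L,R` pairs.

Round 1 (k=36): L=42 R=186
Round 2 (k=37): L=186 R=195
Round 3 (k=42): L=195 R=191

Answer: 42,186 186,195 195,191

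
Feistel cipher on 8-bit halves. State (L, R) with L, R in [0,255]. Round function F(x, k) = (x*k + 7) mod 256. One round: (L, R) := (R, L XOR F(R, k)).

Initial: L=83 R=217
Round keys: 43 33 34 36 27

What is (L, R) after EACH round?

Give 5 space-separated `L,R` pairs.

Answer: 217,41 41,137 137,16 16,206 206,209

Derivation:
Round 1 (k=43): L=217 R=41
Round 2 (k=33): L=41 R=137
Round 3 (k=34): L=137 R=16
Round 4 (k=36): L=16 R=206
Round 5 (k=27): L=206 R=209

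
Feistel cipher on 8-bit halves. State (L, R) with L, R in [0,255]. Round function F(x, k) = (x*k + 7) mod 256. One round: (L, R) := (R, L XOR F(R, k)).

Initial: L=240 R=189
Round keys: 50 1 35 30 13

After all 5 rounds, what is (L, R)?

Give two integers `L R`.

Answer: 236 196

Derivation:
Round 1 (k=50): L=189 R=1
Round 2 (k=1): L=1 R=181
Round 3 (k=35): L=181 R=199
Round 4 (k=30): L=199 R=236
Round 5 (k=13): L=236 R=196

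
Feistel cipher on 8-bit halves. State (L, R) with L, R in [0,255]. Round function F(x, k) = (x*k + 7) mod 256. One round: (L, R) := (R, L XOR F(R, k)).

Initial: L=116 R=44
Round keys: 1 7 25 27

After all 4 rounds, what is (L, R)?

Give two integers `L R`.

Round 1 (k=1): L=44 R=71
Round 2 (k=7): L=71 R=212
Round 3 (k=25): L=212 R=252
Round 4 (k=27): L=252 R=79

Answer: 252 79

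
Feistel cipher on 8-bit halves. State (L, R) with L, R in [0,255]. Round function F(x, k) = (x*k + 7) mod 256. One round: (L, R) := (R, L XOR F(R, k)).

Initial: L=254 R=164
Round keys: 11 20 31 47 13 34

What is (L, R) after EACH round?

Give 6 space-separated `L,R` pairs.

Round 1 (k=11): L=164 R=237
Round 2 (k=20): L=237 R=47
Round 3 (k=31): L=47 R=85
Round 4 (k=47): L=85 R=141
Round 5 (k=13): L=141 R=101
Round 6 (k=34): L=101 R=252

Answer: 164,237 237,47 47,85 85,141 141,101 101,252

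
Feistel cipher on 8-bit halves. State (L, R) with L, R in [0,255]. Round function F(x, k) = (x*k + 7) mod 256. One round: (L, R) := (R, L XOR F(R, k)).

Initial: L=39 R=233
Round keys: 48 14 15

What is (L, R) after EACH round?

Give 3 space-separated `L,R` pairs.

Answer: 233,144 144,14 14,73

Derivation:
Round 1 (k=48): L=233 R=144
Round 2 (k=14): L=144 R=14
Round 3 (k=15): L=14 R=73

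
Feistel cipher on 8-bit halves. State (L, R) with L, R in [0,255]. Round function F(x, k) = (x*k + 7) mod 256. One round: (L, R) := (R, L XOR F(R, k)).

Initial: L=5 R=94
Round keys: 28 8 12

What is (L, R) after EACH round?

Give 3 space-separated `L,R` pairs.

Round 1 (k=28): L=94 R=74
Round 2 (k=8): L=74 R=9
Round 3 (k=12): L=9 R=57

Answer: 94,74 74,9 9,57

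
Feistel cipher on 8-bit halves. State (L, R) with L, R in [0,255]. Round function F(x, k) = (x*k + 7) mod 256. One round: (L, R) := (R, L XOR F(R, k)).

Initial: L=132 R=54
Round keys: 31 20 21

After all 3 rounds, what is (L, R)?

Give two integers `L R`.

Answer: 157 253

Derivation:
Round 1 (k=31): L=54 R=21
Round 2 (k=20): L=21 R=157
Round 3 (k=21): L=157 R=253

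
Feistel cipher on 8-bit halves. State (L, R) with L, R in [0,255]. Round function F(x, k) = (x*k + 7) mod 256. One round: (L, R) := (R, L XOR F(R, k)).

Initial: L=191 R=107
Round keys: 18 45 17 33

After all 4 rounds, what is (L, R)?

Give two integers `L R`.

Round 1 (k=18): L=107 R=50
Round 2 (k=45): L=50 R=186
Round 3 (k=17): L=186 R=83
Round 4 (k=33): L=83 R=0

Answer: 83 0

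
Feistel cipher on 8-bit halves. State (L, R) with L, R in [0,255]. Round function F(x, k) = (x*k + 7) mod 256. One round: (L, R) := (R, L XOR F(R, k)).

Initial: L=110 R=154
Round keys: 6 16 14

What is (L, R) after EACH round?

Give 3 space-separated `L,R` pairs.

Answer: 154,205 205,77 77,240

Derivation:
Round 1 (k=6): L=154 R=205
Round 2 (k=16): L=205 R=77
Round 3 (k=14): L=77 R=240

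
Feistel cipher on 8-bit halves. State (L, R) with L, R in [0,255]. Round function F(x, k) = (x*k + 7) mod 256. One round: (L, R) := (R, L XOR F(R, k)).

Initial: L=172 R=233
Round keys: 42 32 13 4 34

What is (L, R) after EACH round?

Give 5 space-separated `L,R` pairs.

Round 1 (k=42): L=233 R=237
Round 2 (k=32): L=237 R=78
Round 3 (k=13): L=78 R=16
Round 4 (k=4): L=16 R=9
Round 5 (k=34): L=9 R=41

Answer: 233,237 237,78 78,16 16,9 9,41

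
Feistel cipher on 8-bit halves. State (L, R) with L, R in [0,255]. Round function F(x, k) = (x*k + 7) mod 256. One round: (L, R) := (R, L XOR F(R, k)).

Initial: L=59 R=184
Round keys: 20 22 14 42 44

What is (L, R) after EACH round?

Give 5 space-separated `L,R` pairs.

Answer: 184,92 92,87 87,149 149,46 46,122

Derivation:
Round 1 (k=20): L=184 R=92
Round 2 (k=22): L=92 R=87
Round 3 (k=14): L=87 R=149
Round 4 (k=42): L=149 R=46
Round 5 (k=44): L=46 R=122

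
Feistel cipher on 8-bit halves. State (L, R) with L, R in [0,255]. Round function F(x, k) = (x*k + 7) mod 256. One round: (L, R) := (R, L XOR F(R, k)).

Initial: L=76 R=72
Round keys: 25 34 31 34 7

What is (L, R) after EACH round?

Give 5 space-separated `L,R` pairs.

Answer: 72,67 67,165 165,65 65,12 12,26

Derivation:
Round 1 (k=25): L=72 R=67
Round 2 (k=34): L=67 R=165
Round 3 (k=31): L=165 R=65
Round 4 (k=34): L=65 R=12
Round 5 (k=7): L=12 R=26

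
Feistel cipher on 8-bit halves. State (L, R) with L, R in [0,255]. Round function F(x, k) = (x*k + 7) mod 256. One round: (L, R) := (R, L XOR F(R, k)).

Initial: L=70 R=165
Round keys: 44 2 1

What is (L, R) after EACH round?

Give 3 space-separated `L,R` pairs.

Answer: 165,37 37,244 244,222

Derivation:
Round 1 (k=44): L=165 R=37
Round 2 (k=2): L=37 R=244
Round 3 (k=1): L=244 R=222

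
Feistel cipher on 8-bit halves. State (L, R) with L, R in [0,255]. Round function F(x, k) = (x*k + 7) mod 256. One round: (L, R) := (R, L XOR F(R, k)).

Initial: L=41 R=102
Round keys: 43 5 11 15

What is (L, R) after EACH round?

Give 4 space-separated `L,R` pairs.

Round 1 (k=43): L=102 R=0
Round 2 (k=5): L=0 R=97
Round 3 (k=11): L=97 R=50
Round 4 (k=15): L=50 R=148

Answer: 102,0 0,97 97,50 50,148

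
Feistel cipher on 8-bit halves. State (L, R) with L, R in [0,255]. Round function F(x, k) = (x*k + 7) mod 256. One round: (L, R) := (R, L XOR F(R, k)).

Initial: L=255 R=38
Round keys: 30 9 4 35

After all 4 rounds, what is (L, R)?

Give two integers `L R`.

Round 1 (k=30): L=38 R=132
Round 2 (k=9): L=132 R=141
Round 3 (k=4): L=141 R=191
Round 4 (k=35): L=191 R=169

Answer: 191 169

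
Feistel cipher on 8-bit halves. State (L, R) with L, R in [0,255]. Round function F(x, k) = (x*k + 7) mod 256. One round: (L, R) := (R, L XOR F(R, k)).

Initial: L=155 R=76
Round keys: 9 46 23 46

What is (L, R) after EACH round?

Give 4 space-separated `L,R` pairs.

Round 1 (k=9): L=76 R=40
Round 2 (k=46): L=40 R=123
Round 3 (k=23): L=123 R=60
Round 4 (k=46): L=60 R=180

Answer: 76,40 40,123 123,60 60,180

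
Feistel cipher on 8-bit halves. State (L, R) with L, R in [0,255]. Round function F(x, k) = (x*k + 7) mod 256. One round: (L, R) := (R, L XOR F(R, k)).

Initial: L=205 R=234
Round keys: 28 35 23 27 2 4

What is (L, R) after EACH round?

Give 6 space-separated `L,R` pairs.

Answer: 234,82 82,215 215,10 10,194 194,129 129,201

Derivation:
Round 1 (k=28): L=234 R=82
Round 2 (k=35): L=82 R=215
Round 3 (k=23): L=215 R=10
Round 4 (k=27): L=10 R=194
Round 5 (k=2): L=194 R=129
Round 6 (k=4): L=129 R=201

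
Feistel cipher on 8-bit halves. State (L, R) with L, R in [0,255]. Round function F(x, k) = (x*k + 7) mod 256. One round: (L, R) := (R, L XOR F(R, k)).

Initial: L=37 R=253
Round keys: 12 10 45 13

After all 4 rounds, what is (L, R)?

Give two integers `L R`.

Answer: 43 8

Derivation:
Round 1 (k=12): L=253 R=198
Round 2 (k=10): L=198 R=62
Round 3 (k=45): L=62 R=43
Round 4 (k=13): L=43 R=8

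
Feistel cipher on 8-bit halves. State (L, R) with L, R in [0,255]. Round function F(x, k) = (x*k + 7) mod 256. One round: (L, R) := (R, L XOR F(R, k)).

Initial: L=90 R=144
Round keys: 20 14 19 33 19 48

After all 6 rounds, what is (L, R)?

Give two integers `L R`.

Round 1 (k=20): L=144 R=29
Round 2 (k=14): L=29 R=13
Round 3 (k=19): L=13 R=227
Round 4 (k=33): L=227 R=71
Round 5 (k=19): L=71 R=175
Round 6 (k=48): L=175 R=144

Answer: 175 144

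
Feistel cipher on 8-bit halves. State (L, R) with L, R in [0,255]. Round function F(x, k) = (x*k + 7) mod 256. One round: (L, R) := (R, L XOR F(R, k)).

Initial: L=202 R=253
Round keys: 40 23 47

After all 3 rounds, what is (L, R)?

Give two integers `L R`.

Round 1 (k=40): L=253 R=69
Round 2 (k=23): L=69 R=199
Round 3 (k=47): L=199 R=213

Answer: 199 213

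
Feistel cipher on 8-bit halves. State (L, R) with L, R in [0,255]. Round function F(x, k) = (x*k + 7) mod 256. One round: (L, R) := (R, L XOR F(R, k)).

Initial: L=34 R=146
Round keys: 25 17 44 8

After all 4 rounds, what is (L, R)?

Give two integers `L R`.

Answer: 44 215

Derivation:
Round 1 (k=25): L=146 R=107
Round 2 (k=17): L=107 R=176
Round 3 (k=44): L=176 R=44
Round 4 (k=8): L=44 R=215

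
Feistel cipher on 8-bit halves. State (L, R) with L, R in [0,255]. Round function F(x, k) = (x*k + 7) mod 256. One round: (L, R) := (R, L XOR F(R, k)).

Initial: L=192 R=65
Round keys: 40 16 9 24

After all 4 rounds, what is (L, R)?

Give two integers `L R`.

Answer: 130 129

Derivation:
Round 1 (k=40): L=65 R=239
Round 2 (k=16): L=239 R=182
Round 3 (k=9): L=182 R=130
Round 4 (k=24): L=130 R=129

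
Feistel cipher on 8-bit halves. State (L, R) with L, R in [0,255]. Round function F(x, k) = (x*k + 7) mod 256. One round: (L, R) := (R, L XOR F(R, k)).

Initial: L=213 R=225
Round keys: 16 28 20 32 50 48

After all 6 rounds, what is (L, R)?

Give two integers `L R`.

Answer: 52 190

Derivation:
Round 1 (k=16): L=225 R=194
Round 2 (k=28): L=194 R=222
Round 3 (k=20): L=222 R=157
Round 4 (k=32): L=157 R=121
Round 5 (k=50): L=121 R=52
Round 6 (k=48): L=52 R=190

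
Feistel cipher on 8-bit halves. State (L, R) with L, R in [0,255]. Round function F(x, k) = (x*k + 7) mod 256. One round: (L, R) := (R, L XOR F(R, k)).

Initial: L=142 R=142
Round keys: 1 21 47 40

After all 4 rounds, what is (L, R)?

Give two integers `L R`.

Round 1 (k=1): L=142 R=27
Round 2 (k=21): L=27 R=176
Round 3 (k=47): L=176 R=76
Round 4 (k=40): L=76 R=87

Answer: 76 87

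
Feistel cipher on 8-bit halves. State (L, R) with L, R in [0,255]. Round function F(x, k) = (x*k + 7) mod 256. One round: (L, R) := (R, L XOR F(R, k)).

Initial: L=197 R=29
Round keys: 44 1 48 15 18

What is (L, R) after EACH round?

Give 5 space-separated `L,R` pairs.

Answer: 29,198 198,208 208,193 193,134 134,178

Derivation:
Round 1 (k=44): L=29 R=198
Round 2 (k=1): L=198 R=208
Round 3 (k=48): L=208 R=193
Round 4 (k=15): L=193 R=134
Round 5 (k=18): L=134 R=178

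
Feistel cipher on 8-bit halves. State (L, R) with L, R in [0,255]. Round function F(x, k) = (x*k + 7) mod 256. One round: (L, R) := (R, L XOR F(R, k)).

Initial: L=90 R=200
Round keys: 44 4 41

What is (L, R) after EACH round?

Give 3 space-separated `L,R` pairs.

Round 1 (k=44): L=200 R=61
Round 2 (k=4): L=61 R=51
Round 3 (k=41): L=51 R=15

Answer: 200,61 61,51 51,15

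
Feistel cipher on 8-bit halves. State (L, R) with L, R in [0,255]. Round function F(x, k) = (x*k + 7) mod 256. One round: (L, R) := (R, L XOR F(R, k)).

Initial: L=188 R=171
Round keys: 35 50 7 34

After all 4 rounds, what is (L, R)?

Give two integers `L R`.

Round 1 (k=35): L=171 R=212
Round 2 (k=50): L=212 R=196
Round 3 (k=7): L=196 R=183
Round 4 (k=34): L=183 R=145

Answer: 183 145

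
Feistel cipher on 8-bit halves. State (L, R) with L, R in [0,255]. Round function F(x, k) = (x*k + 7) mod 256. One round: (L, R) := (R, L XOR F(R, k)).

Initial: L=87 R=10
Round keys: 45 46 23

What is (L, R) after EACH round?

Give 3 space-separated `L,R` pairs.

Round 1 (k=45): L=10 R=158
Round 2 (k=46): L=158 R=97
Round 3 (k=23): L=97 R=32

Answer: 10,158 158,97 97,32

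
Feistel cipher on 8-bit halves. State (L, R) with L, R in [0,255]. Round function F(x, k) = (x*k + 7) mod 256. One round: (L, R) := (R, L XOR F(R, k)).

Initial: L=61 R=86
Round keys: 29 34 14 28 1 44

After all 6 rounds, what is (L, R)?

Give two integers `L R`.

Answer: 116 165

Derivation:
Round 1 (k=29): L=86 R=248
Round 2 (k=34): L=248 R=161
Round 3 (k=14): L=161 R=45
Round 4 (k=28): L=45 R=82
Round 5 (k=1): L=82 R=116
Round 6 (k=44): L=116 R=165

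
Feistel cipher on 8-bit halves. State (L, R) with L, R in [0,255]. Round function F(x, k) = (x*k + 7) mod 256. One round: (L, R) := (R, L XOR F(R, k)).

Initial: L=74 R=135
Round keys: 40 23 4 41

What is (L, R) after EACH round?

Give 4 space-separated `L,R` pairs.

Answer: 135,85 85,45 45,238 238,8

Derivation:
Round 1 (k=40): L=135 R=85
Round 2 (k=23): L=85 R=45
Round 3 (k=4): L=45 R=238
Round 4 (k=41): L=238 R=8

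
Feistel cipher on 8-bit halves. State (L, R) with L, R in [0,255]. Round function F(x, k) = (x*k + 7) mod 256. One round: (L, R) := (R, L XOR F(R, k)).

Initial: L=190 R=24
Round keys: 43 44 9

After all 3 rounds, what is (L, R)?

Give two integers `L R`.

Answer: 107 123

Derivation:
Round 1 (k=43): L=24 R=177
Round 2 (k=44): L=177 R=107
Round 3 (k=9): L=107 R=123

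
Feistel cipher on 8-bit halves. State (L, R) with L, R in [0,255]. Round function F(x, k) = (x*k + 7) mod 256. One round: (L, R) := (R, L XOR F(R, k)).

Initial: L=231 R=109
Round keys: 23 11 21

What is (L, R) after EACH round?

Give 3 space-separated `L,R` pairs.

Answer: 109,53 53,35 35,211

Derivation:
Round 1 (k=23): L=109 R=53
Round 2 (k=11): L=53 R=35
Round 3 (k=21): L=35 R=211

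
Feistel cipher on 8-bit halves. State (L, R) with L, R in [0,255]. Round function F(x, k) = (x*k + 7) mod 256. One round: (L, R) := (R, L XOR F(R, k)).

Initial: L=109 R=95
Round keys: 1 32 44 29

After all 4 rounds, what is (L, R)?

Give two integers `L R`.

Answer: 172 187

Derivation:
Round 1 (k=1): L=95 R=11
Round 2 (k=32): L=11 R=56
Round 3 (k=44): L=56 R=172
Round 4 (k=29): L=172 R=187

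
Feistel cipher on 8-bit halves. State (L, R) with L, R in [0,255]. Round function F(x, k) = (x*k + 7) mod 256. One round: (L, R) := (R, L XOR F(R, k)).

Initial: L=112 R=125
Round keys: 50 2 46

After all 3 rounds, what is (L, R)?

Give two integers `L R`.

Round 1 (k=50): L=125 R=1
Round 2 (k=2): L=1 R=116
Round 3 (k=46): L=116 R=222

Answer: 116 222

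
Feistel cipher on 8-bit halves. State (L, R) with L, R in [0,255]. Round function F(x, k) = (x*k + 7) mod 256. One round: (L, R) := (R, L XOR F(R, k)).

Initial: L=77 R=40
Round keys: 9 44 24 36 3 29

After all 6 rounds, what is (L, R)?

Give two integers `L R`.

Answer: 134 25

Derivation:
Round 1 (k=9): L=40 R=34
Round 2 (k=44): L=34 R=247
Round 3 (k=24): L=247 R=13
Round 4 (k=36): L=13 R=44
Round 5 (k=3): L=44 R=134
Round 6 (k=29): L=134 R=25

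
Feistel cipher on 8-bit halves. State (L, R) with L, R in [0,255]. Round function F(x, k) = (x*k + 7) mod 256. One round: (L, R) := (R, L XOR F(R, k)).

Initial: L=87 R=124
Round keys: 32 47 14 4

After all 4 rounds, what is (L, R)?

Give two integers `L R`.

Round 1 (k=32): L=124 R=208
Round 2 (k=47): L=208 R=75
Round 3 (k=14): L=75 R=241
Round 4 (k=4): L=241 R=128

Answer: 241 128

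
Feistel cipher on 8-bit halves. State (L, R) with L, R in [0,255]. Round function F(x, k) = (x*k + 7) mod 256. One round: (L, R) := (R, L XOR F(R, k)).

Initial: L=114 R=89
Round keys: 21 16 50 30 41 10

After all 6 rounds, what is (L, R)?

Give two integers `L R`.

Round 1 (k=21): L=89 R=38
Round 2 (k=16): L=38 R=62
Round 3 (k=50): L=62 R=5
Round 4 (k=30): L=5 R=163
Round 5 (k=41): L=163 R=39
Round 6 (k=10): L=39 R=46

Answer: 39 46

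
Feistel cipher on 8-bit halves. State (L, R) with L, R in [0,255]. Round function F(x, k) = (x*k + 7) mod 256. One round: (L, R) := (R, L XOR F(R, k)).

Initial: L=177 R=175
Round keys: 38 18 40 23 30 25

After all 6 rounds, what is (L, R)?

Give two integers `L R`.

Answer: 208 167

Derivation:
Round 1 (k=38): L=175 R=176
Round 2 (k=18): L=176 R=200
Round 3 (k=40): L=200 R=247
Round 4 (k=23): L=247 R=240
Round 5 (k=30): L=240 R=208
Round 6 (k=25): L=208 R=167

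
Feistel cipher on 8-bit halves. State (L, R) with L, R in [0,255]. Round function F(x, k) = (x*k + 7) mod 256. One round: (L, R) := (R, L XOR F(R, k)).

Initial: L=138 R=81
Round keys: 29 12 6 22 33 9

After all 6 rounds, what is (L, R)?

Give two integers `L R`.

Answer: 119 125

Derivation:
Round 1 (k=29): L=81 R=190
Round 2 (k=12): L=190 R=190
Round 3 (k=6): L=190 R=197
Round 4 (k=22): L=197 R=75
Round 5 (k=33): L=75 R=119
Round 6 (k=9): L=119 R=125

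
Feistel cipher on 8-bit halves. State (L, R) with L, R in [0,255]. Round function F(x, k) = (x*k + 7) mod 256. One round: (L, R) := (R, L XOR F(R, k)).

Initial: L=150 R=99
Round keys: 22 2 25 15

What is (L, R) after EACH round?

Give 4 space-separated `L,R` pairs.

Round 1 (k=22): L=99 R=31
Round 2 (k=2): L=31 R=38
Round 3 (k=25): L=38 R=162
Round 4 (k=15): L=162 R=163

Answer: 99,31 31,38 38,162 162,163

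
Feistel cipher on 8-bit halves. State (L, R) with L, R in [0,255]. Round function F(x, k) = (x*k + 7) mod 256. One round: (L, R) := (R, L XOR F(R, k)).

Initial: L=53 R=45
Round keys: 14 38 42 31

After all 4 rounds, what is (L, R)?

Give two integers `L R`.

Round 1 (k=14): L=45 R=72
Round 2 (k=38): L=72 R=154
Round 3 (k=42): L=154 R=3
Round 4 (k=31): L=3 R=254

Answer: 3 254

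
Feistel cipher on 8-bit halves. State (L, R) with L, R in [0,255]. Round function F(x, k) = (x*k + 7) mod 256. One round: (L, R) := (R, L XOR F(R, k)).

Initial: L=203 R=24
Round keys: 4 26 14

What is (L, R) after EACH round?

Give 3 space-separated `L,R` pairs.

Round 1 (k=4): L=24 R=172
Round 2 (k=26): L=172 R=103
Round 3 (k=14): L=103 R=5

Answer: 24,172 172,103 103,5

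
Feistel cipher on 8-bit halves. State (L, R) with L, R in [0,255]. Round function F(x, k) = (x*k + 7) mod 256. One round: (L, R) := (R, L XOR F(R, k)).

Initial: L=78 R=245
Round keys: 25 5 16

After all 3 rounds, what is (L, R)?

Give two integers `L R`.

Round 1 (k=25): L=245 R=186
Round 2 (k=5): L=186 R=92
Round 3 (k=16): L=92 R=125

Answer: 92 125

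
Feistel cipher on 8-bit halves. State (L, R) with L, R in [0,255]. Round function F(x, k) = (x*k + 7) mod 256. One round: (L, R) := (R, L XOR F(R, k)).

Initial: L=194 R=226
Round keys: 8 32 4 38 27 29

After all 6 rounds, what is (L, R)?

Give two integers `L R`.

Answer: 191 116

Derivation:
Round 1 (k=8): L=226 R=213
Round 2 (k=32): L=213 R=69
Round 3 (k=4): L=69 R=206
Round 4 (k=38): L=206 R=222
Round 5 (k=27): L=222 R=191
Round 6 (k=29): L=191 R=116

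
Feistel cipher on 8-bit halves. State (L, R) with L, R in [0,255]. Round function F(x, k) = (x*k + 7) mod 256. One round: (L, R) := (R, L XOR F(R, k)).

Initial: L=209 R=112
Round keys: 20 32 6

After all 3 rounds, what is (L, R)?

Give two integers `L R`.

Answer: 183 71

Derivation:
Round 1 (k=20): L=112 R=22
Round 2 (k=32): L=22 R=183
Round 3 (k=6): L=183 R=71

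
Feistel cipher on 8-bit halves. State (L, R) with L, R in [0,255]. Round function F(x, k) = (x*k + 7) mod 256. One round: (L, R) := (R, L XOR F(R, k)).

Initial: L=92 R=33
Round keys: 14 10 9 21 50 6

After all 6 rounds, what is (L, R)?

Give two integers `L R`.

Round 1 (k=14): L=33 R=137
Round 2 (k=10): L=137 R=64
Round 3 (k=9): L=64 R=206
Round 4 (k=21): L=206 R=173
Round 5 (k=50): L=173 R=31
Round 6 (k=6): L=31 R=108

Answer: 31 108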